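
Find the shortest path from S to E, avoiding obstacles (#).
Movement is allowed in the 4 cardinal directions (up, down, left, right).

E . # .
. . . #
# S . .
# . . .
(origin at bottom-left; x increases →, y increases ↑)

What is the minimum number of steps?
3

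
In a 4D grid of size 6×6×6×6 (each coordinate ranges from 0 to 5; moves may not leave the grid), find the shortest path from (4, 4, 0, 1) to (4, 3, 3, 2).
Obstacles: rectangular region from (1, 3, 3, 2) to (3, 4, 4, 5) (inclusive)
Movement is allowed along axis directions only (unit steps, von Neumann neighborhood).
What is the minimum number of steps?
5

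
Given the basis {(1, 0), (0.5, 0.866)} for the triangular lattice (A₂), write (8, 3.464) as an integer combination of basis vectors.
6b₁ + 4b₂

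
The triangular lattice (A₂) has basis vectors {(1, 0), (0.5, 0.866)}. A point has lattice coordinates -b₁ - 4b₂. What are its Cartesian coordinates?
(-3, -3.464)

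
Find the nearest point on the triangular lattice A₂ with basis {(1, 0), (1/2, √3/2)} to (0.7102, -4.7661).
(0.5, -4.33)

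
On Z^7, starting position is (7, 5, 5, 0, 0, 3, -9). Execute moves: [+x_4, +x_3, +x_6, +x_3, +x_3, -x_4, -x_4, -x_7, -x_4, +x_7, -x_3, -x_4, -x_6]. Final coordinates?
(7, 5, 7, -3, 0, 3, -9)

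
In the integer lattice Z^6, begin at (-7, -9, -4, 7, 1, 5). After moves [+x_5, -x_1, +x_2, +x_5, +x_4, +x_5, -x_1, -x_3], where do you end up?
(-9, -8, -5, 8, 4, 5)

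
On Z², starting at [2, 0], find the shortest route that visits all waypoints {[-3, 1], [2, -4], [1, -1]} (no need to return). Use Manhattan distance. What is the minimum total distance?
14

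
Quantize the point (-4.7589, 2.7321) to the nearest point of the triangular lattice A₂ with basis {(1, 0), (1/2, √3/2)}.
(-4.5, 2.598)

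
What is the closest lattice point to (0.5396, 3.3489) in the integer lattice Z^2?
(1, 3)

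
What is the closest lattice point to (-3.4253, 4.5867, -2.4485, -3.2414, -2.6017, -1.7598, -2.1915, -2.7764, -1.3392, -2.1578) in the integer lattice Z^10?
(-3, 5, -2, -3, -3, -2, -2, -3, -1, -2)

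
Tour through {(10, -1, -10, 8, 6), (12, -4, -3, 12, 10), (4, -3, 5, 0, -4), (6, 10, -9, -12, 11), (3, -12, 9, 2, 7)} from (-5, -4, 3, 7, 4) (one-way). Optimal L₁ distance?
157
(one optimal route: (-5, -4, 3, 7, 4) → (4, -3, 5, 0, -4) → (3, -12, 9, 2, 7) → (12, -4, -3, 12, 10) → (10, -1, -10, 8, 6) → (6, 10, -9, -12, 11))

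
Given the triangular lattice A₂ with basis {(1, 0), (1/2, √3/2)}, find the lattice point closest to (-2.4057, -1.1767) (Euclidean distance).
(-2.5, -0.866)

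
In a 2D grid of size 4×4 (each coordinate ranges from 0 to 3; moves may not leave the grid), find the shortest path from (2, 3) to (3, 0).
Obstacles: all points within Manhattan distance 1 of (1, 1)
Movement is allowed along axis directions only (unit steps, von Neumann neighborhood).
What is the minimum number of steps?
4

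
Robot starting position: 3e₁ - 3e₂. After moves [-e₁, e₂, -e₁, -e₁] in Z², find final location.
(0, -2)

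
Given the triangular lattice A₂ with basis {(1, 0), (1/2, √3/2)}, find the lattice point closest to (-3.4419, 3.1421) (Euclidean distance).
(-3, 3.464)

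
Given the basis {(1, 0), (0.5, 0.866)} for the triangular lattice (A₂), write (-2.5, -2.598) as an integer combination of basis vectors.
-b₁ - 3b₂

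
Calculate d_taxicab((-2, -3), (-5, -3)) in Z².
3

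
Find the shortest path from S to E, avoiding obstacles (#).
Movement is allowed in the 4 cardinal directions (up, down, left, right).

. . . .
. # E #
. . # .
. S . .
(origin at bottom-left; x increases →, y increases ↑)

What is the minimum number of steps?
7
(one shortest path: (1, 0) → (0, 0) → (0, 1) → (0, 2) → (0, 3) → (1, 3) → (2, 3) → (2, 2))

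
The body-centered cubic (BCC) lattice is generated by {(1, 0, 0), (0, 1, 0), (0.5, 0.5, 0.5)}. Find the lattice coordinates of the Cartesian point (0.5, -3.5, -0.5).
b₁ - 3b₂ - b₃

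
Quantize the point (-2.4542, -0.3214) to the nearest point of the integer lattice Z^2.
(-2, 0)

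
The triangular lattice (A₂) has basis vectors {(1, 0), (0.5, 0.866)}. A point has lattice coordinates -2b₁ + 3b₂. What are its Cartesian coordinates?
(-0.5, 2.598)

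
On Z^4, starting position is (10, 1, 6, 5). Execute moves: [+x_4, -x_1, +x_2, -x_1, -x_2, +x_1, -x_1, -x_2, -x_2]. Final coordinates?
(8, -1, 6, 6)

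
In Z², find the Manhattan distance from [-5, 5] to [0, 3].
7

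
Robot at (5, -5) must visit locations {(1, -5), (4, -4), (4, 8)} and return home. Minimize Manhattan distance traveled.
34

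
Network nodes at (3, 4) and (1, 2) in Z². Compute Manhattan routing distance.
4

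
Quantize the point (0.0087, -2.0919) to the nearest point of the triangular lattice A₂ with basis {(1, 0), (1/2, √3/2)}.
(0, -1.732)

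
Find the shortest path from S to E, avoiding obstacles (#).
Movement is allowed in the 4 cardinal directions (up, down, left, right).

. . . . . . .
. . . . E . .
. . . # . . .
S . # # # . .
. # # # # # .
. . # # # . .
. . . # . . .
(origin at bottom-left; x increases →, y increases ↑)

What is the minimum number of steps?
6
(one shortest path: (0, 3) → (1, 3) → (1, 4) → (2, 4) → (2, 5) → (3, 5) → (4, 5))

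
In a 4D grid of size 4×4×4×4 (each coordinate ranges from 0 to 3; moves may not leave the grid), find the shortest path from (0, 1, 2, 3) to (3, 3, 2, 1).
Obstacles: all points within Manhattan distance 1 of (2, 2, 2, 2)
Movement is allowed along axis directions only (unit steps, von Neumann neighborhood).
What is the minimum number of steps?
7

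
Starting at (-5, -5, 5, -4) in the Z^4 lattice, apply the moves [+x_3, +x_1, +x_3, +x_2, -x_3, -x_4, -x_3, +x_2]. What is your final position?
(-4, -3, 5, -5)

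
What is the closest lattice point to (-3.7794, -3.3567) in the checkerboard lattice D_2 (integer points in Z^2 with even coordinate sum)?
(-4, -4)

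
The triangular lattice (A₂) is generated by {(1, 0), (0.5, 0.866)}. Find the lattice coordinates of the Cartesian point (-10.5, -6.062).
-7b₁ - 7b₂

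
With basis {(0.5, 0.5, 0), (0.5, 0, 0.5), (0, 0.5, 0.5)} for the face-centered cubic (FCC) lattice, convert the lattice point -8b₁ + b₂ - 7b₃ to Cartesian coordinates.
(-3.5, -7.5, -3)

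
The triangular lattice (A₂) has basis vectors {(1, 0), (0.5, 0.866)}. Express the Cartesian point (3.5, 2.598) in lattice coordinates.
2b₁ + 3b₂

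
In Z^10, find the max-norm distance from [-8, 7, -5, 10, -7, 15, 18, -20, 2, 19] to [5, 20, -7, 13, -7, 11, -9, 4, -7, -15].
34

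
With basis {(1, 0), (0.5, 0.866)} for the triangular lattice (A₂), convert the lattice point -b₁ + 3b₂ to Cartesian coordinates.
(0.5, 2.598)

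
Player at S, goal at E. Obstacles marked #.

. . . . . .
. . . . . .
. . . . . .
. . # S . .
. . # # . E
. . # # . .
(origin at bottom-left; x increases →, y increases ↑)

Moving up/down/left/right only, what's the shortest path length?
3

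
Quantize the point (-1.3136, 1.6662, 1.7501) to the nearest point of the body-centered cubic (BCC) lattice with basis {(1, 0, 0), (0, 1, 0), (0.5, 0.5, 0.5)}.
(-1.5, 1.5, 1.5)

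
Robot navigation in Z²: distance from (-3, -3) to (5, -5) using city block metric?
10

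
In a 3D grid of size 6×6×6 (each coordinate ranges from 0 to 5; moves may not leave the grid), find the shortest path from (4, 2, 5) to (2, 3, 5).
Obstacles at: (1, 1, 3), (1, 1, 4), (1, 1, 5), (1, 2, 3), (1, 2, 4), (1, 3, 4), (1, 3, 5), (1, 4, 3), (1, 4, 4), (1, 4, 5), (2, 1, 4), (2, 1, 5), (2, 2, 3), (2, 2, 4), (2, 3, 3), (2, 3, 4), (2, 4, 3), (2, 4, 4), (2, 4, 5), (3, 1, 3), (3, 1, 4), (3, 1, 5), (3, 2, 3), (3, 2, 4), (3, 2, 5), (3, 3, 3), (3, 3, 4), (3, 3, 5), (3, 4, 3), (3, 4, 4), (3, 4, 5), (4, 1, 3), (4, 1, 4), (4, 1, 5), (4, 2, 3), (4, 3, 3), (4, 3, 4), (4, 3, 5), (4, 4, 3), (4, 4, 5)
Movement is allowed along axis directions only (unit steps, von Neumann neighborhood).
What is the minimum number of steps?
13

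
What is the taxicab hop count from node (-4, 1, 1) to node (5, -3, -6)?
20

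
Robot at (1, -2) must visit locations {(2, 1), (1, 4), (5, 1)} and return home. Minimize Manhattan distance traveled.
20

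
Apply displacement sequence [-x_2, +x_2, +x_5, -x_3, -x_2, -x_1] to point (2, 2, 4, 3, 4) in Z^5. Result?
(1, 1, 3, 3, 5)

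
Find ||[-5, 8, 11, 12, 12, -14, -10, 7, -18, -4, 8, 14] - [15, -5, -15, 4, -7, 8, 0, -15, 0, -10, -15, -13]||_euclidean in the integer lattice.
66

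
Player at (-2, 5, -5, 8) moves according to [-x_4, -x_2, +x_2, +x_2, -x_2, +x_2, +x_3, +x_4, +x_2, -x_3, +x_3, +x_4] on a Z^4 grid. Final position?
(-2, 7, -4, 9)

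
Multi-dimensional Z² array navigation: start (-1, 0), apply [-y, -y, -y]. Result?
(-1, -3)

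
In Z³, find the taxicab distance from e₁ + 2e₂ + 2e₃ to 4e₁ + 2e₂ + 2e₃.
3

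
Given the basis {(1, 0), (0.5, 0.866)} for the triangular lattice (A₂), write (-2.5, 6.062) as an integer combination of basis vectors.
-6b₁ + 7b₂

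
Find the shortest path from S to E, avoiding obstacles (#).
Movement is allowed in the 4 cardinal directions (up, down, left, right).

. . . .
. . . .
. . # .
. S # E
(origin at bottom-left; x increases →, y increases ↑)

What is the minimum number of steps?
6
(one shortest path: (1, 0) → (1, 1) → (1, 2) → (2, 2) → (3, 2) → (3, 1) → (3, 0))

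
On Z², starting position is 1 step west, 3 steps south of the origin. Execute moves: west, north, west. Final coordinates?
(-3, -2)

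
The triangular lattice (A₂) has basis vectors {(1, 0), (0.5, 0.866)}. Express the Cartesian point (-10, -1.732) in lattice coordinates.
-9b₁ - 2b₂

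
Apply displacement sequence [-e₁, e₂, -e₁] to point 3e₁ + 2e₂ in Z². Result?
(1, 3)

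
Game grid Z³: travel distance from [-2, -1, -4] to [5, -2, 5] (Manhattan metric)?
17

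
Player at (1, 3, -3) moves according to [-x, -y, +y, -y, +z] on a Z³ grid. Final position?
(0, 2, -2)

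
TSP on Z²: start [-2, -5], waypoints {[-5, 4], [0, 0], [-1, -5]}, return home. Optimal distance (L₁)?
28
(one optimal route: (-2, -5) → (-5, 4) → (0, 0) → (-1, -5) → (-2, -5))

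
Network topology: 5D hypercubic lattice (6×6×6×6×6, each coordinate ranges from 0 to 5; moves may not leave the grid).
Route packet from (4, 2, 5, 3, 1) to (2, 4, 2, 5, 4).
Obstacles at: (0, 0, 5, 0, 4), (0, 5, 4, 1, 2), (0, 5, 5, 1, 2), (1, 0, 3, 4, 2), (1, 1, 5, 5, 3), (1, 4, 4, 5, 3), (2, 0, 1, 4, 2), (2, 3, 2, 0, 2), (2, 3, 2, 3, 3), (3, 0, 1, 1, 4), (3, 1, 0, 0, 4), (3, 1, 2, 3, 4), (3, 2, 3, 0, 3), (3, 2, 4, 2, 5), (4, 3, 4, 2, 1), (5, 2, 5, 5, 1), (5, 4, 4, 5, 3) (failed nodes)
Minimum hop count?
12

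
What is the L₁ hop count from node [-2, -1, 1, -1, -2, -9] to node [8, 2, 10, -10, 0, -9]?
33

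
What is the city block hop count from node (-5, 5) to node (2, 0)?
12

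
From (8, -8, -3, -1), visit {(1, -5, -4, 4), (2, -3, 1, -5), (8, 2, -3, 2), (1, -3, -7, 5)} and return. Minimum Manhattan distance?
74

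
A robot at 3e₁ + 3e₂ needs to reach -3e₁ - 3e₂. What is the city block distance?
12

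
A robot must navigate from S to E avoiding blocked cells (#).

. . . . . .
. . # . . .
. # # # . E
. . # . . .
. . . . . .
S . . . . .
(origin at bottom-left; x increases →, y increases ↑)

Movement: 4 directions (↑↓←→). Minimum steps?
8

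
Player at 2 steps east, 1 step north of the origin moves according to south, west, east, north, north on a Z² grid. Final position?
(2, 2)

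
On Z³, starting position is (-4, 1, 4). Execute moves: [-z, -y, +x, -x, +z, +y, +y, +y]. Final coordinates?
(-4, 3, 4)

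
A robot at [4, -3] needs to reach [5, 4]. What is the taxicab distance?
8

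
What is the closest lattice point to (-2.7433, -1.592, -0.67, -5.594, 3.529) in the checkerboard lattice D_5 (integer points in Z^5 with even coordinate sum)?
(-3, -2, -1, -6, 4)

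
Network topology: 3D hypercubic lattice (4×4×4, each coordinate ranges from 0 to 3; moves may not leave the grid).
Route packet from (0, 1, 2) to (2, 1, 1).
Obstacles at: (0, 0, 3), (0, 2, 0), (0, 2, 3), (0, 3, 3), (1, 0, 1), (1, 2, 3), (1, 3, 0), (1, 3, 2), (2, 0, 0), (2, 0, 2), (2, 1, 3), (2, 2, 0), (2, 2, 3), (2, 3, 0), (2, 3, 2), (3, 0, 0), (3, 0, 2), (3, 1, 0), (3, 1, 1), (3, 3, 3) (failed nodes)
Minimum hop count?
3
(one shortest path: (0, 1, 2) → (1, 1, 2) → (2, 1, 2) → (2, 1, 1))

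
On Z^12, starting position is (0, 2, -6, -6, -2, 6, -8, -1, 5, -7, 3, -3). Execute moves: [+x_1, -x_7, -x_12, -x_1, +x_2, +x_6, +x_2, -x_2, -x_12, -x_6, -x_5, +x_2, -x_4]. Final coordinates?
(0, 4, -6, -7, -3, 6, -9, -1, 5, -7, 3, -5)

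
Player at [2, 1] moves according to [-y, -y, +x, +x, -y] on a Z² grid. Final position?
(4, -2)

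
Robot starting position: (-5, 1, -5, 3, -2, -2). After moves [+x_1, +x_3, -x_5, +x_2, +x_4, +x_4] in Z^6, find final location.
(-4, 2, -4, 5, -3, -2)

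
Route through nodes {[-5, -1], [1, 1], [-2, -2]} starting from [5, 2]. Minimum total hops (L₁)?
15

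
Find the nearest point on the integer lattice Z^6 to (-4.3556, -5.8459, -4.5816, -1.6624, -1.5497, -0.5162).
(-4, -6, -5, -2, -2, -1)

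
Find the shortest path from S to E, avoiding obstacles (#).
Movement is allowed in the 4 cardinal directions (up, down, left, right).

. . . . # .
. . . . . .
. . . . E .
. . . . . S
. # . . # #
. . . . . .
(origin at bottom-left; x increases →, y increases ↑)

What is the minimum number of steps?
2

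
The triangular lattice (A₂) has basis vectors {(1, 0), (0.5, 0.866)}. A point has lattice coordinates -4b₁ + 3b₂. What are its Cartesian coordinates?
(-2.5, 2.598)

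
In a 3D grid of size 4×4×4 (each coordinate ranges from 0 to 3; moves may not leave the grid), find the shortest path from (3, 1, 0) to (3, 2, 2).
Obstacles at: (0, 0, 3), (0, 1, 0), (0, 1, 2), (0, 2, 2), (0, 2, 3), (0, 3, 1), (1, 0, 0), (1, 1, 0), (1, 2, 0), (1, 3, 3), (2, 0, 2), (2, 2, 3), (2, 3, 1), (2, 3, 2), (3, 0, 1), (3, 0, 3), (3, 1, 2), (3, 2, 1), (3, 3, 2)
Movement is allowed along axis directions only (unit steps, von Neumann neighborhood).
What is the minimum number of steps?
5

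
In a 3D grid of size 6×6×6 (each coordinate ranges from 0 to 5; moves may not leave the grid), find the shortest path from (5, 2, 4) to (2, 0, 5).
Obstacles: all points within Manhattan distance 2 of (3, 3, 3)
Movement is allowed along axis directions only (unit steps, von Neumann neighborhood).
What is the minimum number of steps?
6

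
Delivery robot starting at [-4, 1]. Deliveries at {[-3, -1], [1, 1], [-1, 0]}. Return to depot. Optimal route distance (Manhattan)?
14
(one optimal route: (-4, 1) → (-3, -1) → (-1, 0) → (1, 1) → (-4, 1))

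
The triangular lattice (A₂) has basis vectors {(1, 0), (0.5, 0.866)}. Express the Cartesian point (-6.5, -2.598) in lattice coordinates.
-5b₁ - 3b₂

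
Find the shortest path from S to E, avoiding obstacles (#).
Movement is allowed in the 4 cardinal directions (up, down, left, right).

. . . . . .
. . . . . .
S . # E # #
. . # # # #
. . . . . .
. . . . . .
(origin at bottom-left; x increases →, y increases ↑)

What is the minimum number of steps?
5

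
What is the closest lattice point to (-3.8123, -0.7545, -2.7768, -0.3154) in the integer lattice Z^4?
(-4, -1, -3, 0)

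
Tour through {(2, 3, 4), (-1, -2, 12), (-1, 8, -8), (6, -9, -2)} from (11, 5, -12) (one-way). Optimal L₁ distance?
83
(one optimal route: (11, 5, -12) → (-1, 8, -8) → (2, 3, 4) → (-1, -2, 12) → (6, -9, -2))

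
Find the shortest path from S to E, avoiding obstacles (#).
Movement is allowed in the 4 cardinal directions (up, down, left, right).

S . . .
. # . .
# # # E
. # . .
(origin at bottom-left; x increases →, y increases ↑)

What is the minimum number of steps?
5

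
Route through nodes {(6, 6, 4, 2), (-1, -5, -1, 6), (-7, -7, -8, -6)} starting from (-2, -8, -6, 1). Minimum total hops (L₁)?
69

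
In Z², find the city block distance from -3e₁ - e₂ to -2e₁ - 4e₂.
4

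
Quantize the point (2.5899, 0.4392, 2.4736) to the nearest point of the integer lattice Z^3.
(3, 0, 2)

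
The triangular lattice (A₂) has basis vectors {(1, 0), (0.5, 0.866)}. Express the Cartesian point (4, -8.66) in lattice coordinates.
9b₁ - 10b₂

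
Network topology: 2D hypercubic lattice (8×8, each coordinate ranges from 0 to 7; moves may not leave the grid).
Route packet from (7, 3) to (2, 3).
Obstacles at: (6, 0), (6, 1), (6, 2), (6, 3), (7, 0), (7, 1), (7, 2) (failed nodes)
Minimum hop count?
7
(one shortest path: (7, 3) → (7, 4) → (6, 4) → (5, 4) → (4, 4) → (3, 4) → (2, 4) → (2, 3))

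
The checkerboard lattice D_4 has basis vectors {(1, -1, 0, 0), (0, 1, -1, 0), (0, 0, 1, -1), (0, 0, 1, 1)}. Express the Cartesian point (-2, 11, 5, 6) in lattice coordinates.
-2b₁ + 9b₂ + 4b₃ + 10b₄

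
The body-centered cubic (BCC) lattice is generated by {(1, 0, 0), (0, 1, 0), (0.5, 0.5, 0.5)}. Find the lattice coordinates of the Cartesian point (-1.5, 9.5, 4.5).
-6b₁ + 5b₂ + 9b₃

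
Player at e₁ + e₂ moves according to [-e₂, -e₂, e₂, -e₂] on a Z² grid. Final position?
(1, -1)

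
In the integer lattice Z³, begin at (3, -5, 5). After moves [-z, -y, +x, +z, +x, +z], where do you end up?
(5, -6, 6)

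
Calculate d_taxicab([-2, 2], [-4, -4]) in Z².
8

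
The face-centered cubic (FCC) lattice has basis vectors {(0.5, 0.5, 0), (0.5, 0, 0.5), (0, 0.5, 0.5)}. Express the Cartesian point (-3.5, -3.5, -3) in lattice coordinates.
-4b₁ - 3b₂ - 3b₃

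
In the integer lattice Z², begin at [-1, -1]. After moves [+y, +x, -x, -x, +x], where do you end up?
(-1, 0)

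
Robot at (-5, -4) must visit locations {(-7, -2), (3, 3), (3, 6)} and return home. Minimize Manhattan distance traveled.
40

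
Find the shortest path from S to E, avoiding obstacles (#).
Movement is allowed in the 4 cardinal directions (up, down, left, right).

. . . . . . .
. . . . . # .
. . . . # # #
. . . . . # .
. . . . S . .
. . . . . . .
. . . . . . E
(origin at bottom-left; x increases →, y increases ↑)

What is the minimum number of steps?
4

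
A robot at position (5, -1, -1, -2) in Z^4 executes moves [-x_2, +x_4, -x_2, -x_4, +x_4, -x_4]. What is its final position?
(5, -3, -1, -2)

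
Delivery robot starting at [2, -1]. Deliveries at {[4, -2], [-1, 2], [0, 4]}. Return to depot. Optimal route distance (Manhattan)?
22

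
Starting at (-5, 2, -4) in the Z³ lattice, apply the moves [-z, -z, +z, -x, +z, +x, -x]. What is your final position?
(-6, 2, -4)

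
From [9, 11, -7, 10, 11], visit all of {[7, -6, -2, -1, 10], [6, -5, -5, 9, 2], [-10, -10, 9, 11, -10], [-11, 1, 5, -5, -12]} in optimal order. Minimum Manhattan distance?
142
(one optimal route: (9, 11, -7, 10, 11) → (7, -6, -2, -1, 10) → (6, -5, -5, 9, 2) → (-10, -10, 9, 11, -10) → (-11, 1, 5, -5, -12))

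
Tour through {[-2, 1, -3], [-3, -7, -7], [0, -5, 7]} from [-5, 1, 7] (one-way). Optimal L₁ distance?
42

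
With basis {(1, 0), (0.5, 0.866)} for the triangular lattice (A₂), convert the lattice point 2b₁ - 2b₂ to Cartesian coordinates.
(1, -1.732)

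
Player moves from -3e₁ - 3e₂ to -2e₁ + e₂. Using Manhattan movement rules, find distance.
5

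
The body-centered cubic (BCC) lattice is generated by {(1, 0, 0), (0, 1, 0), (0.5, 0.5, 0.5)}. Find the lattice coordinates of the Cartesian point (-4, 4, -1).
-3b₁ + 5b₂ - 2b₃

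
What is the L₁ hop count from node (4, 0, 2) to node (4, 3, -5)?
10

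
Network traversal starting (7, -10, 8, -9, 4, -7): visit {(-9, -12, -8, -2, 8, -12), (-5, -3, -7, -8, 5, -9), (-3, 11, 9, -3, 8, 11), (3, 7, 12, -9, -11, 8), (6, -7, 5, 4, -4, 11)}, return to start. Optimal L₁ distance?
268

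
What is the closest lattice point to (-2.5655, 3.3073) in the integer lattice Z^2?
(-3, 3)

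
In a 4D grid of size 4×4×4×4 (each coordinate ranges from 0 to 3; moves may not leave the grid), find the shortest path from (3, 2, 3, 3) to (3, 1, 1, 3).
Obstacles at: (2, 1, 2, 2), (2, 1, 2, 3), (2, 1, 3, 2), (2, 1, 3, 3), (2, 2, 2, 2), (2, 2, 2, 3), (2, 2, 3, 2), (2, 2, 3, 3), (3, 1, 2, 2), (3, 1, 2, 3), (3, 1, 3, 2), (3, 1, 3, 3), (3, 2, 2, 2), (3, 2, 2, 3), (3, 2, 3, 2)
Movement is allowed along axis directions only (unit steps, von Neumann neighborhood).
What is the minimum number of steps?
5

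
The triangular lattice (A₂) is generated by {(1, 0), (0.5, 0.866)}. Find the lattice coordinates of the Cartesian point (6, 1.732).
5b₁ + 2b₂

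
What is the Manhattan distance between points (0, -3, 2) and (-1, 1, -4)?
11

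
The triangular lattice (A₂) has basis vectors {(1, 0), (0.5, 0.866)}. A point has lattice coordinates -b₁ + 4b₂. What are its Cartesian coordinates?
(1, 3.464)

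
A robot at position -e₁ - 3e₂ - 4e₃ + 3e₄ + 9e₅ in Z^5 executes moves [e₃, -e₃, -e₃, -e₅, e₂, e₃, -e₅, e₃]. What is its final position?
(-1, -2, -3, 3, 7)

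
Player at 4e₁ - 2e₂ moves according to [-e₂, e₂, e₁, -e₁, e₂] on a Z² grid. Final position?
(4, -1)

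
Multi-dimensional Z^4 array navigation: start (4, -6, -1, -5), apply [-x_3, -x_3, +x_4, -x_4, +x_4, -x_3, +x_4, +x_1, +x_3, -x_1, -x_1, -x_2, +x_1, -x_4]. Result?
(4, -7, -3, -4)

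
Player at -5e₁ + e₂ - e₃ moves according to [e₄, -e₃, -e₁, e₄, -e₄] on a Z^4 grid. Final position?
(-6, 1, -2, 1)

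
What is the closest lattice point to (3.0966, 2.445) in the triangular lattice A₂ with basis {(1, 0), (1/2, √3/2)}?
(3.5, 2.598)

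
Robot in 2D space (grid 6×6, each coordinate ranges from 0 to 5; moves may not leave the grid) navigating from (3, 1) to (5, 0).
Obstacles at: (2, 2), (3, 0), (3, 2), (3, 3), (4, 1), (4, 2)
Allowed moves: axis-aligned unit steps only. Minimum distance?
13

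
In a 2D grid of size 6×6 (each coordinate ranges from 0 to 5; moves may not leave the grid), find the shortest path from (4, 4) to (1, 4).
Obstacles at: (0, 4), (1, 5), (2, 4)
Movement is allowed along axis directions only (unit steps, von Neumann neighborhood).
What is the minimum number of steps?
5
(one shortest path: (4, 4) → (3, 4) → (3, 3) → (2, 3) → (1, 3) → (1, 4))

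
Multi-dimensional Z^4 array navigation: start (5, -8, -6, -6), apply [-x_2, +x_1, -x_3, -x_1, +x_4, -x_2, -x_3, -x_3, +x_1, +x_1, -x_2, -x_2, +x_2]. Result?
(7, -11, -9, -5)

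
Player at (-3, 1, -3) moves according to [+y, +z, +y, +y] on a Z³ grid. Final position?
(-3, 4, -2)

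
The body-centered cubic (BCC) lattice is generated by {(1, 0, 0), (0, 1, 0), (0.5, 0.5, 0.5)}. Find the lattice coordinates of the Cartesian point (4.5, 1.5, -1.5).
6b₁ + 3b₂ - 3b₃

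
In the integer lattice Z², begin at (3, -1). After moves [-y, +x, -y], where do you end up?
(4, -3)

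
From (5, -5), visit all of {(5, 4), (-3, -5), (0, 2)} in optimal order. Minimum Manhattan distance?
25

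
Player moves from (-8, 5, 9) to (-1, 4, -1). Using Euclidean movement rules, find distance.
12.2474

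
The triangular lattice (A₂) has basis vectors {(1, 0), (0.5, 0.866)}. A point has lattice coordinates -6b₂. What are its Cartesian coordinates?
(-3, -5.196)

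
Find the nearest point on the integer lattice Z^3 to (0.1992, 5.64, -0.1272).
(0, 6, 0)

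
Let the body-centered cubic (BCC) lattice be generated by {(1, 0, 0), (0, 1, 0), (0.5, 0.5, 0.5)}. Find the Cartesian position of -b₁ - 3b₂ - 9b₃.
(-5.5, -7.5, -4.5)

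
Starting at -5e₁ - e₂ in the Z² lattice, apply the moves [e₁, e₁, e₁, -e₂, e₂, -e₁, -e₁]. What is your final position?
(-4, -1)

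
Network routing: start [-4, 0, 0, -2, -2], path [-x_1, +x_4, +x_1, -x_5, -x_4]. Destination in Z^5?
(-4, 0, 0, -2, -3)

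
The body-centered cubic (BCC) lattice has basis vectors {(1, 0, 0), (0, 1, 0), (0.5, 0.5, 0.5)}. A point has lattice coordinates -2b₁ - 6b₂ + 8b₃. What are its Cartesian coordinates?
(2, -2, 4)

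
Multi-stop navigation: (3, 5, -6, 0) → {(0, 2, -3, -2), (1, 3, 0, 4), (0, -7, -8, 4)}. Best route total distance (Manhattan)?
41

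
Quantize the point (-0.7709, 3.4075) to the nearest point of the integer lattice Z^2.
(-1, 3)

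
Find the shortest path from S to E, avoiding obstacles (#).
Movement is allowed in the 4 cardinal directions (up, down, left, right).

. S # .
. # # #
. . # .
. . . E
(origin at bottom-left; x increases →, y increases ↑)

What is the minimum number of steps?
7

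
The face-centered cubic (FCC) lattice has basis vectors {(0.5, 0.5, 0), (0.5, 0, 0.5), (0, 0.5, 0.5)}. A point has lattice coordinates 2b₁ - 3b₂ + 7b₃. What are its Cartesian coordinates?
(-0.5, 4.5, 2)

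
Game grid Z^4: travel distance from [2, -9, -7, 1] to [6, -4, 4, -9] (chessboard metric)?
11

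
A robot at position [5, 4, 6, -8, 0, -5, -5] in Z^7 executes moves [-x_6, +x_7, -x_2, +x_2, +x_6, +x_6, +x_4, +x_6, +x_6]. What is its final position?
(5, 4, 6, -7, 0, -2, -4)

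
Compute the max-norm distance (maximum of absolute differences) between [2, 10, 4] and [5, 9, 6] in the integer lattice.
3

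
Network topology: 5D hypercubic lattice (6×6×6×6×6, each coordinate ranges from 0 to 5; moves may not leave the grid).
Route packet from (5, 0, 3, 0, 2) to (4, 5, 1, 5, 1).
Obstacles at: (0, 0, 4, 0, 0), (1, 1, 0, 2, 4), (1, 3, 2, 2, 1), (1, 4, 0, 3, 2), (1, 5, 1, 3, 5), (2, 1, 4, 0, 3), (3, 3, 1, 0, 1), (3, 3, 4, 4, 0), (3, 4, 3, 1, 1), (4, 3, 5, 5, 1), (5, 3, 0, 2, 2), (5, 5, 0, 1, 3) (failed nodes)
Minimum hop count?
14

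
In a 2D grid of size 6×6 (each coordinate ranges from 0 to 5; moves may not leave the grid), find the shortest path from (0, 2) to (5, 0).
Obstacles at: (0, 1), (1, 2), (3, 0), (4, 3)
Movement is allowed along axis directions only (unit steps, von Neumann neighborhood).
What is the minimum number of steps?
9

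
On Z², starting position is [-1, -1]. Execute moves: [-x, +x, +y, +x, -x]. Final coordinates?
(-1, 0)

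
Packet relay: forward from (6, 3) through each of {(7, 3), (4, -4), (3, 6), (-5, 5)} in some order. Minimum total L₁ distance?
31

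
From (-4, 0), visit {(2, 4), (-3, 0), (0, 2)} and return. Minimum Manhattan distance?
20
(one optimal route: (-4, 0) → (2, 4) → (0, 2) → (-3, 0) → (-4, 0))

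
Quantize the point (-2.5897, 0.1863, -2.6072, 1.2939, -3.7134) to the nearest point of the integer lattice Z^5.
(-3, 0, -3, 1, -4)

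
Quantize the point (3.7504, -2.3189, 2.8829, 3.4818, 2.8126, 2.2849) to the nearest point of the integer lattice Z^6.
(4, -2, 3, 3, 3, 2)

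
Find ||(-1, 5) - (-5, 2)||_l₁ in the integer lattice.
7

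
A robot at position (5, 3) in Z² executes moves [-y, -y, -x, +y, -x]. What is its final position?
(3, 2)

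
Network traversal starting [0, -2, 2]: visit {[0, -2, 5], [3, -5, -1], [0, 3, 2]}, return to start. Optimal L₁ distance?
34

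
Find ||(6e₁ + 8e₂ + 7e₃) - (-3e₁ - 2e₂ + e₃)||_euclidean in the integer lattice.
14.7309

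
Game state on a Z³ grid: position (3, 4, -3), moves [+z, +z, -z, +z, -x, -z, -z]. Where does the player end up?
(2, 4, -3)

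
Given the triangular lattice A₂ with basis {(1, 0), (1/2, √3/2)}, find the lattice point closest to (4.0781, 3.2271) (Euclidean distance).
(4, 3.464)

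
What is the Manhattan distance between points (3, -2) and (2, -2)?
1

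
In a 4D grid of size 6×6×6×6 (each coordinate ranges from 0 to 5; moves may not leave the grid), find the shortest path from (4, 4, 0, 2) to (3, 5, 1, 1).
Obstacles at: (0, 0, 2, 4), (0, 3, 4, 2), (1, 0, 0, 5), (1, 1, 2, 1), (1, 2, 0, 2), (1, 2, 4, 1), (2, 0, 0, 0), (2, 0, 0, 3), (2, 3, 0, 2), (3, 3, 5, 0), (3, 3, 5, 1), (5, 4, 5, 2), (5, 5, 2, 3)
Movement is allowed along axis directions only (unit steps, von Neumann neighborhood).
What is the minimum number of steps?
4
(one shortest path: (4, 4, 0, 2) → (3, 4, 0, 2) → (3, 5, 0, 2) → (3, 5, 1, 2) → (3, 5, 1, 1))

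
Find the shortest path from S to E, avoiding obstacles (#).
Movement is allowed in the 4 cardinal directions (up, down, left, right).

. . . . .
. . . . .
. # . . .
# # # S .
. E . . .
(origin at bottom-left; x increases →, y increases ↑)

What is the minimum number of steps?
3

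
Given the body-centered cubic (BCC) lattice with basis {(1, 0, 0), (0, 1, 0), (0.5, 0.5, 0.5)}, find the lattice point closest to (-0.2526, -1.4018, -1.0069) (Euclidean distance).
(0, -1, -1)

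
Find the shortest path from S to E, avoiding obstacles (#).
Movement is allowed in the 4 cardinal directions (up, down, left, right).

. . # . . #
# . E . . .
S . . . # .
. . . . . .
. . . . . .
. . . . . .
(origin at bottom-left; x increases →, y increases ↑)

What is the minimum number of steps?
3
(one shortest path: (0, 3) → (1, 3) → (2, 3) → (2, 4))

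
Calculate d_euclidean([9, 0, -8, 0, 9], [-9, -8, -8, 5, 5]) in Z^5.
20.7123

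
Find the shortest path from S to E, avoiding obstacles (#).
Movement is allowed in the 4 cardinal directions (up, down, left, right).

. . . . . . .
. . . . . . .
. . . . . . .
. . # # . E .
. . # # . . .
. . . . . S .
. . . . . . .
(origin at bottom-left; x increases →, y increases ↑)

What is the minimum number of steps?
2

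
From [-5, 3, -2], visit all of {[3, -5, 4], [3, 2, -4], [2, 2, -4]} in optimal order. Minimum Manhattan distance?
26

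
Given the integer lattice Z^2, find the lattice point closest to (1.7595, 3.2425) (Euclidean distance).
(2, 3)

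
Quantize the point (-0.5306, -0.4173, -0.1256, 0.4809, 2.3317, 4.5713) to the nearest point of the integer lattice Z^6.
(-1, 0, 0, 0, 2, 5)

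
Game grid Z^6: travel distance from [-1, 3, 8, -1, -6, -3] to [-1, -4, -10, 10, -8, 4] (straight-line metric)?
23.388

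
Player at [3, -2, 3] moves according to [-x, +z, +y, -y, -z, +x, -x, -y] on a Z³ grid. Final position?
(2, -3, 3)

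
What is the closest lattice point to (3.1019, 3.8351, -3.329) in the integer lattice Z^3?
(3, 4, -3)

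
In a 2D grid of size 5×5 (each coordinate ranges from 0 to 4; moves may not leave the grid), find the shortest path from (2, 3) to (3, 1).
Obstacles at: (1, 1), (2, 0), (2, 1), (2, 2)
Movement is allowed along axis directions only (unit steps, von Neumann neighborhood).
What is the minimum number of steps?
3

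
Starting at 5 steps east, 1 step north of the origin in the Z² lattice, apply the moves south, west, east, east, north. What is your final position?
(6, 1)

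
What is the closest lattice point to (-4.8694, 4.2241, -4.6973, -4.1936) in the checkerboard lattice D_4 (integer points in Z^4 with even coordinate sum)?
(-5, 4, -5, -4)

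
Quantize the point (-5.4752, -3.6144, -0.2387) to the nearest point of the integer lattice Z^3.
(-5, -4, 0)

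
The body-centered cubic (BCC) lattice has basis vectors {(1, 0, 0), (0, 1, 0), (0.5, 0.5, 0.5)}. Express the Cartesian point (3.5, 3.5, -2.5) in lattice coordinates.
6b₁ + 6b₂ - 5b₃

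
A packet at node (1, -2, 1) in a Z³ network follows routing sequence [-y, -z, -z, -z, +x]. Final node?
(2, -3, -2)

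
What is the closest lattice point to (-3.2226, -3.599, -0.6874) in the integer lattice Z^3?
(-3, -4, -1)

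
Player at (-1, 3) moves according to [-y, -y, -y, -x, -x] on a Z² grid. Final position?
(-3, 0)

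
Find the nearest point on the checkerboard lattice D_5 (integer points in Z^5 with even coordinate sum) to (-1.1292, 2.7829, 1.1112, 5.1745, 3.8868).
(-1, 3, 1, 5, 4)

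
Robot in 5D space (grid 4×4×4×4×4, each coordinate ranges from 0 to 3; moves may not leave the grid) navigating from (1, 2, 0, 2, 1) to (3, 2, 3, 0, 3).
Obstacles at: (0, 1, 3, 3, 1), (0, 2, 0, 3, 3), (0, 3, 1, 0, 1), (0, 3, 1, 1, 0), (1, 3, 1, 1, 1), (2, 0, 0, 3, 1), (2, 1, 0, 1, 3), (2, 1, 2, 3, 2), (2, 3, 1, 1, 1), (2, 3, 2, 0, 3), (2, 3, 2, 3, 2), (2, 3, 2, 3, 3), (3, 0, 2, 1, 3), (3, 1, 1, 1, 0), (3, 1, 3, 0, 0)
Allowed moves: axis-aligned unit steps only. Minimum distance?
9
(one shortest path: (1, 2, 0, 2, 1) → (2, 2, 0, 2, 1) → (3, 2, 0, 2, 1) → (3, 2, 1, 2, 1) → (3, 2, 2, 2, 1) → (3, 2, 3, 2, 1) → (3, 2, 3, 1, 1) → (3, 2, 3, 0, 1) → (3, 2, 3, 0, 2) → (3, 2, 3, 0, 3))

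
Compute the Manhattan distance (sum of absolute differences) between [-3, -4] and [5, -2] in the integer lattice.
10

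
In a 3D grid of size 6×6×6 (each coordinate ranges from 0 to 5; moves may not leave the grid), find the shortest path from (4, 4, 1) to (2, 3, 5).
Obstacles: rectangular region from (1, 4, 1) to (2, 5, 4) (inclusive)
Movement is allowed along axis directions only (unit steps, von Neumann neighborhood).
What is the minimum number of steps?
7
(one shortest path: (4, 4, 1) → (3, 4, 1) → (3, 3, 1) → (2, 3, 1) → (2, 3, 2) → (2, 3, 3) → (2, 3, 4) → (2, 3, 5))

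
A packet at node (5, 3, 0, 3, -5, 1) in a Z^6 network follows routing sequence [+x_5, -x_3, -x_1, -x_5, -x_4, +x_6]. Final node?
(4, 3, -1, 2, -5, 2)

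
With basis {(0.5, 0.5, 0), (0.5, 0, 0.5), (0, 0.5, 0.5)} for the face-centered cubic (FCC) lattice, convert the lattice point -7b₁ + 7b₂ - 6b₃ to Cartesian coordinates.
(0, -6.5, 0.5)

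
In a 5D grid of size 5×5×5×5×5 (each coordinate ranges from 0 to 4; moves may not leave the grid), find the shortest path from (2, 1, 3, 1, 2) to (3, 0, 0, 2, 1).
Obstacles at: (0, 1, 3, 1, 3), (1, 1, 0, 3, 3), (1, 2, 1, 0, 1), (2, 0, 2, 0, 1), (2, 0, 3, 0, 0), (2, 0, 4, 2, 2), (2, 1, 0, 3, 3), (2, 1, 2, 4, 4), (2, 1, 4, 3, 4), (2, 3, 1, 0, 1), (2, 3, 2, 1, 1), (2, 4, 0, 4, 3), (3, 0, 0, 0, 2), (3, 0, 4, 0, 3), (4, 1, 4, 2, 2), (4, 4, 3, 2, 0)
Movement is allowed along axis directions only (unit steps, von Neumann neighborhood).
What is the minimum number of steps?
7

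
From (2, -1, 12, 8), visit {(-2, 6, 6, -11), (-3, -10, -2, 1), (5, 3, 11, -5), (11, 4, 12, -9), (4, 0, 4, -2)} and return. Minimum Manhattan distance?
140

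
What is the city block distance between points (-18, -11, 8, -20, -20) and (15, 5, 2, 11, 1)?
107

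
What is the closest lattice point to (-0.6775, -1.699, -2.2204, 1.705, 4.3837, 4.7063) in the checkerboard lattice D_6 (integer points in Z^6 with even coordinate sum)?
(-1, -2, -2, 2, 4, 5)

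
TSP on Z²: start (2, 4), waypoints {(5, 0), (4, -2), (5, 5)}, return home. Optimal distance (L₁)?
20
(one optimal route: (2, 4) → (4, -2) → (5, 0) → (5, 5) → (2, 4))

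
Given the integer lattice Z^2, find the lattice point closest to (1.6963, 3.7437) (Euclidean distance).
(2, 4)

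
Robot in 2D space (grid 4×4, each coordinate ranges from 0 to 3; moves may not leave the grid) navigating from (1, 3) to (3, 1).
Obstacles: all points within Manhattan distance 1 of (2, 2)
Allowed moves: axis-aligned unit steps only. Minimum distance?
8
(one shortest path: (1, 3) → (0, 3) → (0, 2) → (0, 1) → (1, 1) → (1, 0) → (2, 0) → (3, 0) → (3, 1))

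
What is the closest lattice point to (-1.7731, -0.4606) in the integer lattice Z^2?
(-2, 0)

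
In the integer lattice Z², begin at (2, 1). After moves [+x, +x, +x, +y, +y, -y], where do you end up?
(5, 2)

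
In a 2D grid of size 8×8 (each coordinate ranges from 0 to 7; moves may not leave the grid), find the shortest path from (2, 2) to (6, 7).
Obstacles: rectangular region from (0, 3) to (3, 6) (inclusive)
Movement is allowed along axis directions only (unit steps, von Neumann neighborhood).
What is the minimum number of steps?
9
(one shortest path: (2, 2) → (3, 2) → (4, 2) → (5, 2) → (6, 2) → (6, 3) → (6, 4) → (6, 5) → (6, 6) → (6, 7))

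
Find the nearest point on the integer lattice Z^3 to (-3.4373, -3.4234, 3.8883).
(-3, -3, 4)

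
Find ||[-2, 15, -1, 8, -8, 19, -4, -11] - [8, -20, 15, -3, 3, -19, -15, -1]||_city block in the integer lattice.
142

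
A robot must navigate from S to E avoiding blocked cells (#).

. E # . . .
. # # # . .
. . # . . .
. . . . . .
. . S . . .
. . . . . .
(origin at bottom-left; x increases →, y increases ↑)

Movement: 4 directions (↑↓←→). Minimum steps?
7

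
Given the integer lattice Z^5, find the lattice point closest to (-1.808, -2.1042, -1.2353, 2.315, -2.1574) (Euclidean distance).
(-2, -2, -1, 2, -2)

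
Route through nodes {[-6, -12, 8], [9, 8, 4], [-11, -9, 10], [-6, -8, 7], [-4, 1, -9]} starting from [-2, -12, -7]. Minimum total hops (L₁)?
98
(one optimal route: (-2, -12, -7) → (-6, -12, 8) → (-11, -9, 10) → (-6, -8, 7) → (-4, 1, -9) → (9, 8, 4))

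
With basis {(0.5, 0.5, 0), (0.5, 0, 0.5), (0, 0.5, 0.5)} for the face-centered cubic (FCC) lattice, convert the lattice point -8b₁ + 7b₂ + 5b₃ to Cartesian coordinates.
(-0.5, -1.5, 6)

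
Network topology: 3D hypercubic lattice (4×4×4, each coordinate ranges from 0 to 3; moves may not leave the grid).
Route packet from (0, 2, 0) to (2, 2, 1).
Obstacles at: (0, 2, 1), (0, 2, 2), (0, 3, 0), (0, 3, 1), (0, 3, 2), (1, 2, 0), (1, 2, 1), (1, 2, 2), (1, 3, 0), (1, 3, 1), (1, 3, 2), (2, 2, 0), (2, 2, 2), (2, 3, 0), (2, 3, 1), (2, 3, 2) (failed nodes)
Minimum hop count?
5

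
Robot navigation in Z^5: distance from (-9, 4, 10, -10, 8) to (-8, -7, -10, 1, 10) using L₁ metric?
45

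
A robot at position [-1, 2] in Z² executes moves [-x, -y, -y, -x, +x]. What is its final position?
(-2, 0)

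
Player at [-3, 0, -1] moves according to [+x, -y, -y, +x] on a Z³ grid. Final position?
(-1, -2, -1)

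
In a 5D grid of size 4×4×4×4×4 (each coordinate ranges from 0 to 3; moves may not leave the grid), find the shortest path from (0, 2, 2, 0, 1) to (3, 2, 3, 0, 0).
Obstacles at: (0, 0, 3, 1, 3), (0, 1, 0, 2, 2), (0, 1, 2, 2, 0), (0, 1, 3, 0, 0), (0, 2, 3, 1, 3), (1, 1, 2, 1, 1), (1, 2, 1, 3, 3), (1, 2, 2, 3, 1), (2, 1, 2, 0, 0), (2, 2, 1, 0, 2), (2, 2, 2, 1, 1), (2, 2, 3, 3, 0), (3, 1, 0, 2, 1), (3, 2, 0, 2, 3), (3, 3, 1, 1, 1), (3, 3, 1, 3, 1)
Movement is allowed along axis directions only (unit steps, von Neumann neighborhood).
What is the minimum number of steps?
5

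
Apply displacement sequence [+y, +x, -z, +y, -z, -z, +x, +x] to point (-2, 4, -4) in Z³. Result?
(1, 6, -7)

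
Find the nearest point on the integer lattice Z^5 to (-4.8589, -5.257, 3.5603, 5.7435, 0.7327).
(-5, -5, 4, 6, 1)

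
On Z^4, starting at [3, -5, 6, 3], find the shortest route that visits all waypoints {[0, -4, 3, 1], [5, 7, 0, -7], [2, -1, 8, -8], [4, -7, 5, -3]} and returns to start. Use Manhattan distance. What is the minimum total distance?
82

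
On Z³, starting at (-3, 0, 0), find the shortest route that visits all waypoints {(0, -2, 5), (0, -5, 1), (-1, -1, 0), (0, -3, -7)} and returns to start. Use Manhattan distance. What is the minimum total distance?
40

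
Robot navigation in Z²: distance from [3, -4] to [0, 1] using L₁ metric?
8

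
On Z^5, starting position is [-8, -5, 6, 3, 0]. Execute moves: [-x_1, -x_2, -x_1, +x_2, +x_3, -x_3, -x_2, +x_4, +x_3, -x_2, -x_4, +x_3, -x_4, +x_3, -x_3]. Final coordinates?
(-10, -7, 8, 2, 0)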